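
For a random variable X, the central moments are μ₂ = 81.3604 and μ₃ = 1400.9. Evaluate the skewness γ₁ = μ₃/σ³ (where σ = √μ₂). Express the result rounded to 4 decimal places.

1.9089

σ = √μ₂ = √81.3604 = 9.02000
σ³ = μ₂^(3/2) = 733.87081
γ₁ = μ₃/σ³ = 1400.9 / 733.87081 ≈ 1.9089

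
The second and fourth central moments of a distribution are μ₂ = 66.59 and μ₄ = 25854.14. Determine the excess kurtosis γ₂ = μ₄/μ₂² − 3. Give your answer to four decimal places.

μ₂² = 66.59² = 4434.22810
μ₄/μ₂² = 25854.14 / 4434.22810 = 5.83058
γ₂ = 5.83058 − 3 ≈ 2.8306

2.8306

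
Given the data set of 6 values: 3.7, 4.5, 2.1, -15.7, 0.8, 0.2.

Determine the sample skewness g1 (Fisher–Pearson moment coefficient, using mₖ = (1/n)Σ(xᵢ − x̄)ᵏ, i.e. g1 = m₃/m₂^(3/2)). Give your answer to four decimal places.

-1.5984

x̄ = (3.7 + 4.5 + 2.1 - 15.7 + 0.8 + 0.2) / 6 = -0.7333
deviations (xᵢ − x̄): 4.4333, 5.2333, 2.8333, -14.9667, 1.5333, 0.9333
Σ(xᵢ − x̄)² = 282.2933 ⇒ m₂ = 282.2933/6 = 47.04889
Σ(xᵢ − x̄)³ = -3094.9224 ⇒ m₃ = -3094.9224/6 = -515.82041
m₂^(3/2) = 47.04889^(1.5) = 322.71864
g1 = m₃ / m₂^(3/2) = -515.82041 / 322.71864 ≈ -1.5984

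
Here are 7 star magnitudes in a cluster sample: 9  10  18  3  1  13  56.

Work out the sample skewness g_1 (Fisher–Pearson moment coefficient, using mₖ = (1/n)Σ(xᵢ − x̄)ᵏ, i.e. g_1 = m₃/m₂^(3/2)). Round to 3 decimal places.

x̄ = (9 + 10 + 18 + 3 + 1 + 13 + 56) / 7 = 15.7143
deviations (xᵢ − x̄): -6.7143, -5.7143, 2.2857, -12.7143, -14.7143, -2.7143, 40.2857
Σ(xᵢ − x̄)² = 2091.4286 ⇒ m₂ = 2091.4286/7 = 298.77551
Σ(xᵢ − x̄)³ = 59642.8163 ⇒ m₃ = 59642.8163/7 = 8520.40233
m₂^(3/2) = 298.77551^(1.5) = 5164.37173
g_1 = m₃ / m₂^(3/2) = 8520.40233 / 5164.37173 ≈ 1.650

1.650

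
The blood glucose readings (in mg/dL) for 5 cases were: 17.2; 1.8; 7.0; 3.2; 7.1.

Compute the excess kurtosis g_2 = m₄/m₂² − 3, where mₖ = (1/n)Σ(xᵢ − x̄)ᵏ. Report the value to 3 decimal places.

-0.409

x̄ = 7.2600
Σ(xᵢ − x̄)² = 145.1920 ⇒ m₂ = 29.03840
Σ(xᵢ − x̄)⁴ = 10922.5972 ⇒ m₄ = 2184.51943
m₂² = 843.22867
g_2 = m₄/m₂² − 3 = 2.59066 − 3 ≈ -0.409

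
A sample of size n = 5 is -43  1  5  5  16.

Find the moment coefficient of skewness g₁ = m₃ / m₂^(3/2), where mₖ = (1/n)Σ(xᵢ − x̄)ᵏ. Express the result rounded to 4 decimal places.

-1.2687

x̄ = (-43 + 1 + 5 + 5 + 16) / 5 = -3.2000
deviations (xᵢ − x̄): -39.8000, 4.2000, 8.2000, 8.2000, 19.2000
Σ(xᵢ − x̄)² = 2104.8000 ⇒ m₂ = 2104.8000/5 = 420.96000
Σ(xᵢ − x̄)³ = -54790.0800 ⇒ m₃ = -54790.0800/5 = -10958.01600
m₂^(3/2) = 420.96000^(1.5) = 8636.96672
g₁ = m₃ / m₂^(3/2) = -10958.01600 / 8636.96672 ≈ -1.2687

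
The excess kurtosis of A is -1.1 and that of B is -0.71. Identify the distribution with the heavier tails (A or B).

Higher excess kurtosis ⇒ heavier tails relative to the normal distribution.
-1.1 vs -0.71: the larger is -0.71, so B has heavier tails.

B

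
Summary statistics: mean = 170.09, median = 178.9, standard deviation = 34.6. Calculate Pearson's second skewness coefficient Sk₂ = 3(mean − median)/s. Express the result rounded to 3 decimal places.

Sk₂ = 3(170.09 − 178.9) / 34.6 = 3 × -8.8100 / 34.6
    = -26.4300 / 34.6 ≈ -0.764

-0.764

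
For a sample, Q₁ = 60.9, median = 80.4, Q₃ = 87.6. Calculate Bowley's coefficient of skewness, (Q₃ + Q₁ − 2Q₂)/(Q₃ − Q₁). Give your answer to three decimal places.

numerator: Q₃ + Q₁ − 2Q₂ = 87.6 + 60.9 − 2×80.4 = -12.3000
denominator: Q₃ − Q₁ = 87.6 − 60.9 = 26.7000
Bowley skewness = -12.3000 / 26.7000 ≈ -0.461

-0.461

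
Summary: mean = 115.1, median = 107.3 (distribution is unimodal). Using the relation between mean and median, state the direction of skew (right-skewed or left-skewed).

mean − median = 115.1 − 107.3 = 7.8
mean > median ⇒ the longer tail is on the right ⇒ right-skewed (positively skewed).

right-skewed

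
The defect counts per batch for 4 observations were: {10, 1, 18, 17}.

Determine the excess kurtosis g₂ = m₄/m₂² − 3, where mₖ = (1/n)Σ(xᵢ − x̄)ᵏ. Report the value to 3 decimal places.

x̄ = 11.5000
Σ(xᵢ − x̄)² = 185.0000 ⇒ m₂ = 46.25000
Σ(xᵢ − x̄)⁴ = 14860.2500 ⇒ m₄ = 3715.06250
m₂² = 2139.06250
g₂ = m₄/m₂² − 3 = 1.73677 − 3 ≈ -1.263

-1.263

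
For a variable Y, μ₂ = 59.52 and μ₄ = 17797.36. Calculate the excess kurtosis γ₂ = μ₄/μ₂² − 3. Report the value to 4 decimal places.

2.0238

μ₂² = 59.52² = 3542.63040
μ₄/μ₂² = 17797.36 / 3542.63040 = 5.02377
γ₂ = 5.02377 − 3 ≈ 2.0238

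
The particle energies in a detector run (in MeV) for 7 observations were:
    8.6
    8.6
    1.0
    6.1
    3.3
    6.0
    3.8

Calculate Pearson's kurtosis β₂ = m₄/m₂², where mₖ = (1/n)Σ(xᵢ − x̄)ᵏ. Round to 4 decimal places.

1.8644

x̄ = 5.3429
Σ(xᵢ − x̄)² = 47.6371 ⇒ m₂ = 6.80531
Σ(xᵢ − x̄)⁴ = 604.4135 ⇒ m₄ = 86.34478
m₂² = 46.31219
β₂ = m₄/m₂² = 86.34478 / 46.31219 ≈ 1.8644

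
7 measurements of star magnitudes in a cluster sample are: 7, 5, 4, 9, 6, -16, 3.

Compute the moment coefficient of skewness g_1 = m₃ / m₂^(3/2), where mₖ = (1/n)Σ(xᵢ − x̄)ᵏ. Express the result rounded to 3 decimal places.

-1.806

x̄ = (7 + 5 + 4 + 9 + 6 - 16 + 3) / 7 = 2.5714
deviations (xᵢ − x̄): 4.4286, 2.4286, 1.4286, 6.4286, 3.4286, -18.5714, 0.4286
Σ(xᵢ − x̄)² = 425.7143 ⇒ m₂ = 425.7143/7 = 60.81633
Σ(xᵢ − x̄)³ = -5995.1020 ⇒ m₃ = -5995.1020/7 = -856.44315
m₂^(3/2) = 60.81633^(1.5) = 474.27505
g_1 = m₃ / m₂^(3/2) = -856.44315 / 474.27505 ≈ -1.806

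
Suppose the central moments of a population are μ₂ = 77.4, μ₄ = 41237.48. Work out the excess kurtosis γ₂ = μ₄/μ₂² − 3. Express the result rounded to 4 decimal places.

3.8835

μ₂² = 77.4² = 5990.76000
μ₄/μ₂² = 41237.48 / 5990.76000 = 6.88351
γ₂ = 6.88351 − 3 ≈ 3.8835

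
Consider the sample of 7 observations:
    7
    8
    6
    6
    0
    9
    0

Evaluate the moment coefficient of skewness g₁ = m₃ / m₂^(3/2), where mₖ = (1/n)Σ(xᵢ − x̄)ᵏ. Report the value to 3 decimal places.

x̄ = (7 + 8 + 6 + 6 + 0 + 9 + 0) / 7 = 5.1429
deviations (xᵢ − x̄): 1.8571, 2.8571, 0.8571, 0.8571, -5.1429, 3.8571, -5.1429
Σ(xᵢ − x̄)² = 80.8571 ⇒ m₂ = 80.8571/7 = 11.55102
Σ(xᵢ − x̄)³ = -183.6735 ⇒ m₃ = -183.6735/7 = -26.23907
m₂^(3/2) = 11.55102^(1.5) = 39.25821
g₁ = m₃ / m₂^(3/2) = -26.23907 / 39.25821 ≈ -0.668

-0.668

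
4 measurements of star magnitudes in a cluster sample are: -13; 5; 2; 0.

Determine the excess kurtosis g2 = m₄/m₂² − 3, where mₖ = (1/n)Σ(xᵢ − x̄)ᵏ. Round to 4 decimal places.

x̄ = -1.5000
Σ(xᵢ − x̄)² = 189.0000 ⇒ m₂ = 47.25000
Σ(xᵢ − x̄)⁴ = 19430.2500 ⇒ m₄ = 4857.56250
m₂² = 2232.56250
g2 = m₄/m₂² − 3 = 2.17578 − 3 ≈ -0.8242

-0.8242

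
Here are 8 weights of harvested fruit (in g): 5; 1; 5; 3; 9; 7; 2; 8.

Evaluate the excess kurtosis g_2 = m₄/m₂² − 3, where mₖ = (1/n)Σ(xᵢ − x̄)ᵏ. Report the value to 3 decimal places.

-1.321

x̄ = 5.0000
Σ(xᵢ − x̄)² = 58.0000 ⇒ m₂ = 7.25000
Σ(xᵢ − x̄)⁴ = 706.0000 ⇒ m₄ = 88.25000
m₂² = 52.56250
g_2 = m₄/m₂² − 3 = 1.67895 − 3 ≈ -1.321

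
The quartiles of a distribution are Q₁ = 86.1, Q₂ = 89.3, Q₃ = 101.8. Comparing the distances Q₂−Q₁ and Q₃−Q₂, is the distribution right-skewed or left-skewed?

right-skewed

Q₂ − Q₁ = 3.2;  Q₃ − Q₂ = 12.5
Q₃ − Q₂ > Q₂ − Q₁ ⇒ the upper half is more spread out ⇒ right-skewed.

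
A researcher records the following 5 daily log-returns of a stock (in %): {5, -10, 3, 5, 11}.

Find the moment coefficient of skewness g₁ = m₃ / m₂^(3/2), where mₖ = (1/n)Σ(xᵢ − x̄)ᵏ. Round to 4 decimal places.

x̄ = (5 - 10 + 3 + 5 + 11) / 5 = 2.8000
deviations (xᵢ − x̄): 2.2000, -12.8000, 0.2000, 2.2000, 8.2000
Σ(xᵢ − x̄)² = 240.8000 ⇒ m₂ = 240.8000/5 = 48.16000
Σ(xᵢ − x̄)³ = -1524.4800 ⇒ m₃ = -1524.4800/5 = -304.89600
m₂^(3/2) = 48.16000^(1.5) = 334.21791
g₁ = m₃ / m₂^(3/2) = -304.89600 / 334.21791 ≈ -0.9123

-0.9123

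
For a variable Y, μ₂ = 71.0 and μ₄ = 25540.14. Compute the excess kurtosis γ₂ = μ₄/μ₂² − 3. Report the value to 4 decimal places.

2.0665

μ₂² = 71.0² = 5041.00000
μ₄/μ₂² = 25540.14 / 5041.00000 = 5.06648
γ₂ = 5.06648 − 3 ≈ 2.0665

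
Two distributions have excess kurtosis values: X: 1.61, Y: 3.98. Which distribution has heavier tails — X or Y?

Y

Higher excess kurtosis ⇒ heavier tails relative to the normal distribution.
1.61 vs 3.98: the larger is 3.98, so Y has heavier tails.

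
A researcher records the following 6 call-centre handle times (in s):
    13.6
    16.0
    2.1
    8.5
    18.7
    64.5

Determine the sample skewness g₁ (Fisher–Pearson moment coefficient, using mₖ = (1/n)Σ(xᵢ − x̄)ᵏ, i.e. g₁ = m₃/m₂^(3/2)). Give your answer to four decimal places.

x̄ = (13.6 + 16.0 + 2.1 + 8.5 + 18.7 + 64.5) / 6 = 20.5667
deviations (xᵢ − x̄): -6.9667, -4.5667, -18.4667, -12.0667, -1.8667, 43.9333
Σ(xᵢ − x̄)² = 2489.6333 ⇒ m₂ = 2489.6333/6 = 414.93889
Σ(xᵢ − x̄)³ = 76303.1016 ⇒ m₃ = 76303.1016/6 = 12717.18359
m₂^(3/2) = 414.93889^(1.5) = 8452.32542
g₁ = m₃ / m₂^(3/2) = 12717.18359 / 8452.32542 ≈ 1.5046

1.5046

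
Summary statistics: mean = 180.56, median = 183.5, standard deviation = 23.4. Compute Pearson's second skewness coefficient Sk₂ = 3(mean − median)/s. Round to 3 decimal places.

-0.377

Sk₂ = 3(180.56 − 183.5) / 23.4 = 3 × -2.9400 / 23.4
    = -8.8200 / 23.4 ≈ -0.377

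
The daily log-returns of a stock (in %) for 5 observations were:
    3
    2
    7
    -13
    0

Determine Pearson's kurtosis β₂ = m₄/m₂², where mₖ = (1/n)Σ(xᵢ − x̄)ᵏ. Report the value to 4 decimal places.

2.7839

x̄ = -0.2000
Σ(xᵢ − x̄)² = 230.8000 ⇒ m₂ = 46.16000
Σ(xᵢ − x̄)⁴ = 29659.2160 ⇒ m₄ = 5931.84320
m₂² = 2130.74560
β₂ = m₄/m₂² = 5931.84320 / 2130.74560 ≈ 2.7839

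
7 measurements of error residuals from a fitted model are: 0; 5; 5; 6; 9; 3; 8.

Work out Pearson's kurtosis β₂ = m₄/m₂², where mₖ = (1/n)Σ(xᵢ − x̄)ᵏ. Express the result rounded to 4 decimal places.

x̄ = 5.1429
Σ(xᵢ − x̄)² = 54.8571 ⇒ m₂ = 7.83673
Σ(xᵢ − x̄)⁴ = 1009.1545 ⇒ m₄ = 144.16493
m₂² = 61.41441
β₂ = m₄/m₂² = 144.16493 / 61.41441 ≈ 2.3474

2.3474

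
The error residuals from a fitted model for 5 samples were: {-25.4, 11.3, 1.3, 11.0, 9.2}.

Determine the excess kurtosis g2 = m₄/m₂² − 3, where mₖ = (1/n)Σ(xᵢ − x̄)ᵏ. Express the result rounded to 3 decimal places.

-0.109

x̄ = 1.4800
Σ(xᵢ − x̄)² = 969.2280 ⇒ m₂ = 193.84560
Σ(xᵢ − x̄)⁴ = 543121.0067 ⇒ m₄ = 108624.20134
m₂² = 37576.11664
g2 = m₄/m₂² − 3 = 2.89078 − 3 ≈ -0.109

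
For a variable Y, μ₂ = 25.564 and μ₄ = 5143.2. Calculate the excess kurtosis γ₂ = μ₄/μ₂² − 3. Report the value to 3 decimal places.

μ₂² = 25.564² = 653.51810
μ₄/μ₂² = 5143.2 / 653.51810 = 7.87002
γ₂ = 7.87002 − 3 ≈ 4.870

4.870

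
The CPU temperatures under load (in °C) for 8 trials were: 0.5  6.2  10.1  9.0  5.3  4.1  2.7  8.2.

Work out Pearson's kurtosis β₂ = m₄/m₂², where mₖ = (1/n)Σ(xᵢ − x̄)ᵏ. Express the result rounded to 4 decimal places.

1.9122

x̄ = 5.7625
Σ(xᵢ − x̄)² = 75.4787 ⇒ m₂ = 9.43484
Σ(xᵢ − x̄)⁴ = 1361.7611 ⇒ m₄ = 170.22014
m₂² = 89.01628
β₂ = m₄/m₂² = 170.22014 / 89.01628 ≈ 1.9122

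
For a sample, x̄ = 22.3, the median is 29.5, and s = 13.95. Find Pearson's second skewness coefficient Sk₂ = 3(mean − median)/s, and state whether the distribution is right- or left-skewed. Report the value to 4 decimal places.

Sk₂ = 3(22.3 − 29.5) / 13.95 = 3 × -7.2000 / 13.95
    = -21.6000 / 13.95 ≈ -1.5484
Sk₂ < 0 ⇒ mean < median ⇒ left-skewed (negative skew).

-1.5484, left-skewed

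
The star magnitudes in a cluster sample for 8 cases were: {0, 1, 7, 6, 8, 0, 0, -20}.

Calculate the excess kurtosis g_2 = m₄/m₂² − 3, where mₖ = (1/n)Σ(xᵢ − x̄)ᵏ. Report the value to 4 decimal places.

1.6346

x̄ = 0.2500
Σ(xᵢ − x̄)² = 549.5000 ⇒ m₂ = 68.68750
Σ(xᵢ − x̄)⁴ = 174928.1563 ⇒ m₄ = 21866.01953
m₂² = 4717.97266
g_2 = m₄/m₂² − 3 = 4.63462 − 3 ≈ 1.6346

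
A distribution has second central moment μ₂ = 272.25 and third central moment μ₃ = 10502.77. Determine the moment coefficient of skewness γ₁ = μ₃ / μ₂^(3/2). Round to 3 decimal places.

2.338

σ = √μ₂ = √272.25 = 16.50000
σ³ = μ₂^(3/2) = 4492.12500
γ₁ = μ₃/σ³ = 10502.77 / 4492.12500 ≈ 2.338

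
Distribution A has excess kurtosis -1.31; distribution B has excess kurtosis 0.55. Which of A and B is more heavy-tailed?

Higher excess kurtosis ⇒ heavier tails relative to the normal distribution.
-1.31 vs 0.55: the larger is 0.55, so B has heavier tails. (B is leptokurtic — heavier-than-normal tails; the other is platykurtic.)

B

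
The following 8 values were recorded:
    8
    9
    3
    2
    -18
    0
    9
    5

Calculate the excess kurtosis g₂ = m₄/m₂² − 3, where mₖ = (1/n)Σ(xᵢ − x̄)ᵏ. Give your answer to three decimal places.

1.630

x̄ = 2.2500
Σ(xᵢ − x̄)² = 547.5000 ⇒ m₂ = 68.43750
Σ(xᵢ − x̄)⁴ = 173479.4063 ⇒ m₄ = 21684.92578
m₂² = 4683.69141
g₂ = m₄/m₂² − 3 = 4.62988 − 3 ≈ 1.630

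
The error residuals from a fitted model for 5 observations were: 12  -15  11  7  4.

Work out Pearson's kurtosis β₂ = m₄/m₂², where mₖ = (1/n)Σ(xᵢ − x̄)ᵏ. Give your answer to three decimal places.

x̄ = 3.8000
Σ(xᵢ − x̄)² = 482.8000 ⇒ m₂ = 96.56000
Σ(xᵢ − x̄)⁴ = 132233.2960 ⇒ m₄ = 26446.65920
m₂² = 9323.83360
β₂ = m₄/m₂² = 26446.65920 / 9323.83360 ≈ 2.836

2.836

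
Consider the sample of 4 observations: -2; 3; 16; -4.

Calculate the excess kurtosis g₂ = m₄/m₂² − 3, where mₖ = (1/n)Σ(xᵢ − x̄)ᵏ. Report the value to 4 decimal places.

-0.9671

x̄ = 3.2500
Σ(xᵢ − x̄)² = 242.7500 ⇒ m₂ = 60.68750
Σ(xᵢ − x̄)⁴ = 29949.0781 ⇒ m₄ = 7487.26953
m₂² = 3682.97266
g₂ = m₄/m₂² − 3 = 2.03294 − 3 ≈ -0.9671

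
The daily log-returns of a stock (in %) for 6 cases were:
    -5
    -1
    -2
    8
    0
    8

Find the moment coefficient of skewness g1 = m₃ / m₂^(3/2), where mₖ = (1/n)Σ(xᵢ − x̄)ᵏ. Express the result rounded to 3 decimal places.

x̄ = (-5 - 1 - 2 + 8 + 0 + 8) / 6 = 1.3333
deviations (xᵢ − x̄): -6.3333, -2.3333, -3.3333, 6.6667, -1.3333, 6.6667
Σ(xᵢ − x̄)² = 147.3333 ⇒ m₂ = 147.3333/6 = 24.55556
Σ(xᵢ − x̄)³ = 286.4444 ⇒ m₃ = 286.4444/6 = 47.74074
m₂^(3/2) = 24.55556^(1.5) = 121.68153
g1 = m₃ / m₂^(3/2) = 47.74074 / 121.68153 ≈ 0.392

0.392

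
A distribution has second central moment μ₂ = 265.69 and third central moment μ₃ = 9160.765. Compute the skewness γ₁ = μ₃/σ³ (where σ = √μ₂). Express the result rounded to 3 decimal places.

2.115

σ = √μ₂ = √265.69 = 16.30000
σ³ = μ₂^(3/2) = 4330.74700
γ₁ = μ₃/σ³ = 9160.765 / 4330.74700 ≈ 2.115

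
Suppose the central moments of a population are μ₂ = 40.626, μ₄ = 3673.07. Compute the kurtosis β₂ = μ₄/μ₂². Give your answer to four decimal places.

2.2255

μ₂² = 40.626² = 1650.47188
μ₄/μ₂² = 3673.07 / 1650.47188 = 2.22547
β₂ ≈ 2.2255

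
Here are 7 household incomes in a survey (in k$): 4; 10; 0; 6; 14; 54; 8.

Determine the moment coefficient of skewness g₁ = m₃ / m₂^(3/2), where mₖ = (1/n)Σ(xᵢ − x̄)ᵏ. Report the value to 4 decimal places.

1.7946

x̄ = (4 + 10 + 0 + 6 + 14 + 54 + 8) / 7 = 13.7143
deviations (xᵢ − x̄): -9.7143, -3.7143, -13.7143, -7.7143, 0.2857, 40.2857, -5.7143
Σ(xᵢ − x̄)² = 2011.4286 ⇒ m₂ = 2011.4286/7 = 287.34694
Σ(xᵢ − x̄)³ = 61188.2449 ⇒ m₃ = 61188.2449/7 = 8741.17784
m₂^(3/2) = 287.34694^(1.5) = 4870.90727
g₁ = m₃ / m₂^(3/2) = 8741.17784 / 4870.90727 ≈ 1.7946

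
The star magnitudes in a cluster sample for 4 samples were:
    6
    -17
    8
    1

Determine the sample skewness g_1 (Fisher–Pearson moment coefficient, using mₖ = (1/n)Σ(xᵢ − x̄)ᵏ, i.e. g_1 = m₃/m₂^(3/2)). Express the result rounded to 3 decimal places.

x̄ = (6 - 17 + 8 + 1) / 4 = -0.5000
deviations (xᵢ − x̄): 6.5000, -16.5000, 8.5000, 1.5000
Σ(xᵢ − x̄)² = 389.0000 ⇒ m₂ = 389.0000/4 = 97.25000
Σ(xᵢ − x̄)³ = -3600.0000 ⇒ m₃ = -3600.0000/4 = -900.00000
m₂^(3/2) = 97.25000^(1.5) = 959.03491
g_1 = m₃ / m₂^(3/2) = -900.00000 / 959.03491 ≈ -0.938

-0.938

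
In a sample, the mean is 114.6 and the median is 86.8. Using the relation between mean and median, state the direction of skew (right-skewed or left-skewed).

mean − median = 114.6 − 86.8 = 27.8
mean > median ⇒ the longer tail is on the right ⇒ right-skewed (positively skewed).

right-skewed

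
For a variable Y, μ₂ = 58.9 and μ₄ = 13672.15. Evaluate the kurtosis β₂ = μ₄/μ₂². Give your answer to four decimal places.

μ₂² = 58.9² = 3469.21000
μ₄/μ₂² = 13672.15 / 3469.21000 = 3.94100
β₂ ≈ 3.9410

3.9410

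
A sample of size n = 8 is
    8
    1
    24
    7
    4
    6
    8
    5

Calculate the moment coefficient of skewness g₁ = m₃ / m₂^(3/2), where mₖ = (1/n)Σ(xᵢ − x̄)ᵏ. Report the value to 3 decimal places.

1.744

x̄ = (8 + 1 + 24 + 7 + 4 + 6 + 8 + 5) / 8 = 7.8750
deviations (xᵢ − x̄): 0.1250, -6.8750, 16.1250, -0.8750, -3.8750, -1.8750, 0.1250, -2.8750
Σ(xᵢ − x̄)² = 334.8750 ⇒ m₂ = 334.8750/8 = 41.85938
Σ(xᵢ − x̄)³ = 3778.5938 ⇒ m₃ = 3778.5938/8 = 472.32422
m₂^(3/2) = 41.85938^(1.5) = 270.82522
g₁ = m₃ / m₂^(3/2) = 472.32422 / 270.82522 ≈ 1.744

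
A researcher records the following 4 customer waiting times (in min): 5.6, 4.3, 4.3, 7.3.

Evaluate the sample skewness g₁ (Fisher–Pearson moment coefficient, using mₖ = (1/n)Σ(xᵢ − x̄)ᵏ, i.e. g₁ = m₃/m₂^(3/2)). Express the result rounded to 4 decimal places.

x̄ = (5.6 + 4.3 + 4.3 + 7.3) / 4 = 5.3750
deviations (xᵢ − x̄): 0.2250, -1.0750, -1.0750, 1.9250
Σ(xᵢ − x̄)² = 6.0675 ⇒ m₂ = 6.0675/4 = 1.51688
Σ(xᵢ − x̄)³ = 4.6601 ⇒ m₃ = 4.6601/4 = 1.16503
m₂^(3/2) = 1.51688^(1.5) = 1.86821
g₁ = m₃ / m₂^(3/2) = 1.16503 / 1.86821 ≈ 0.6236

0.6236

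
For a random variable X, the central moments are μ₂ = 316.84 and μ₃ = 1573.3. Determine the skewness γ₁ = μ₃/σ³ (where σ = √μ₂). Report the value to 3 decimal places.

σ = √μ₂ = √316.84 = 17.80000
σ³ = μ₂^(3/2) = 5639.75200
γ₁ = μ₃/σ³ = 1573.3 / 5639.75200 ≈ 0.279

0.279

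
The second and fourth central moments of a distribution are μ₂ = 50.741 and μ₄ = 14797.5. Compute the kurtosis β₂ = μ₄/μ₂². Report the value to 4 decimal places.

5.7474

μ₂² = 50.741² = 2574.64908
μ₄/μ₂² = 14797.5 / 2574.64908 = 5.74739
β₂ ≈ 5.7474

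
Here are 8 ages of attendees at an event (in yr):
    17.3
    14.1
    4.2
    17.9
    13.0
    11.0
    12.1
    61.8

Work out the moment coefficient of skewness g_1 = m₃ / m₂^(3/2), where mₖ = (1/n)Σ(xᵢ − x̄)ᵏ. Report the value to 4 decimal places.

x̄ = (17.3 + 14.1 + 4.2 + 17.9 + 13.0 + 11.0 + 12.1 + 61.8) / 8 = 18.9250
deviations (xᵢ − x̄): -1.6250, -4.8250, -14.7250, -1.0250, -5.9250, -7.9250, -6.8250, 42.8750
Σ(xᵢ − x̄)² = 2226.5550 ⇒ m₂ = 2226.5550/8 = 278.31938
Σ(xᵢ − x̄)³ = 74481.5363 ⇒ m₃ = 74481.5363/8 = 9310.19203
m₂^(3/2) = 278.31938^(1.5) = 4643.17616
g_1 = m₃ / m₂^(3/2) = 9310.19203 / 4643.17616 ≈ 2.0051

2.0051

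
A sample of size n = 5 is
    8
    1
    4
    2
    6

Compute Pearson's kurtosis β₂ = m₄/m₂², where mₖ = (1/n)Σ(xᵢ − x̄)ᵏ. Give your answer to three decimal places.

1.614

x̄ = 4.2000
Σ(xᵢ − x̄)² = 32.8000 ⇒ m₂ = 6.56000
Σ(xᵢ − x̄)⁴ = 347.2960 ⇒ m₄ = 69.45920
m₂² = 43.03360
β₂ = m₄/m₂² = 69.45920 / 43.03360 ≈ 1.614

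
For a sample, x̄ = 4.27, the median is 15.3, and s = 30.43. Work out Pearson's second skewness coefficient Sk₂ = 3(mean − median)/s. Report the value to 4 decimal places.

Sk₂ = 3(4.27 − 15.3) / 30.43 = 3 × -11.0300 / 30.43
    = -33.0900 / 30.43 ≈ -1.0874

-1.0874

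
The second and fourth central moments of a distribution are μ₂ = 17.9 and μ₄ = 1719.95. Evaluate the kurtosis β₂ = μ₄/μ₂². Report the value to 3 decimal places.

5.368

μ₂² = 17.9² = 320.41000
μ₄/μ₂² = 1719.95 / 320.41000 = 5.36797
β₂ ≈ 5.368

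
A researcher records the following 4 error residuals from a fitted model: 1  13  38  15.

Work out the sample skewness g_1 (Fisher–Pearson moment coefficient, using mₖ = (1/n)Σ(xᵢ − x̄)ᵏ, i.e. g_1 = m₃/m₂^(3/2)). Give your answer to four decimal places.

0.5869

x̄ = (1 + 13 + 38 + 15) / 4 = 16.7500
deviations (xᵢ − x̄): -15.7500, -3.7500, 21.2500, -1.7500
Σ(xᵢ − x̄)² = 716.7500 ⇒ m₂ = 716.7500/4 = 179.18750
Σ(xᵢ − x̄)³ = 5630.6250 ⇒ m₃ = 5630.6250/4 = 1407.65625
m₂^(3/2) = 179.18750^(1.5) = 2398.62063
g_1 = m₃ / m₂^(3/2) = 1407.65625 / 2398.62063 ≈ 0.5869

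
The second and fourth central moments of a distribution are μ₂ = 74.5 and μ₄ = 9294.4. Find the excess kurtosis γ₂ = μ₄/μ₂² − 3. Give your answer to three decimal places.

-1.325

μ₂² = 74.5² = 5550.25000
μ₄/μ₂² = 9294.4 / 5550.25000 = 1.67459
γ₂ = 1.67459 − 3 ≈ -1.325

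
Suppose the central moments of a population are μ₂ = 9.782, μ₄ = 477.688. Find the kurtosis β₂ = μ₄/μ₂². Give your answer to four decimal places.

4.9922

μ₂² = 9.782² = 95.68752
μ₄/μ₂² = 477.688 / 95.68752 = 4.99217
β₂ ≈ 4.9922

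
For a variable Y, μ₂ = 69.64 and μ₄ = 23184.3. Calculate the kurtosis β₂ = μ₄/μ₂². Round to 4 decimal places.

4.7805

μ₂² = 69.64² = 4849.72960
μ₄/μ₂² = 23184.3 / 4849.72960 = 4.78053
β₂ ≈ 4.7805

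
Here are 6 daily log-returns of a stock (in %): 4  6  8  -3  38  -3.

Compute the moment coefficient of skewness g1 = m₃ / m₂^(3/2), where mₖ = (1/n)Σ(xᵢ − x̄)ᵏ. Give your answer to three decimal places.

x̄ = (4 + 6 + 8 - 3 + 38 - 3) / 6 = 8.3333
deviations (xᵢ − x̄): -4.3333, -2.3333, -0.3333, -11.3333, 29.6667, -11.3333
Σ(xᵢ − x̄)² = 1161.3333 ⇒ m₂ = 1161.3333/6 = 193.55556
Σ(xᵢ − x̄)³ = 23104.4444 ⇒ m₃ = 23104.4444/6 = 3850.74074
m₂^(3/2) = 193.55556^(1.5) = 2692.82705
g1 = m₃ / m₂^(3/2) = 3850.74074 / 2692.82705 ≈ 1.430

1.430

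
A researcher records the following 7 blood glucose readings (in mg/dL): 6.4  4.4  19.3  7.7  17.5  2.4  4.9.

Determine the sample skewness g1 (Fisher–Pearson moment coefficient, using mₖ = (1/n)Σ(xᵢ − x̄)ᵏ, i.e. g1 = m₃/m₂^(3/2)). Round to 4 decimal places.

0.7702

x̄ = (6.4 + 4.4 + 19.3 + 7.7 + 17.5 + 2.4 + 4.9) / 7 = 8.9429
deviations (xᵢ − x̄): -2.5429, -4.5429, 10.3571, -1.2429, 8.5571, -6.5429, -4.0429
Σ(xᵢ − x̄)² = 268.2971 ⇒ m₂ = 268.2971/7 = 38.32816
Σ(xᵢ − x̄)³ = 1279.3211 ⇒ m₃ = 1279.3211/7 = 182.76016
m₂^(3/2) = 38.32816^(1.5) = 237.28868
g1 = m₃ / m₂^(3/2) = 182.76016 / 237.28868 ≈ 0.7702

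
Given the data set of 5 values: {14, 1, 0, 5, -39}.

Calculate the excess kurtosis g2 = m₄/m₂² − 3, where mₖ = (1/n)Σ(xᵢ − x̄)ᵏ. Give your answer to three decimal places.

-0.058

x̄ = -3.8000
Σ(xᵢ − x̄)² = 1670.8000 ⇒ m₂ = 334.16000
Σ(xᵢ − x̄)⁴ = 1642344.0160 ⇒ m₄ = 328468.80320
m₂² = 111662.90560
g2 = m₄/m₂² − 3 = 2.94161 − 3 ≈ -0.058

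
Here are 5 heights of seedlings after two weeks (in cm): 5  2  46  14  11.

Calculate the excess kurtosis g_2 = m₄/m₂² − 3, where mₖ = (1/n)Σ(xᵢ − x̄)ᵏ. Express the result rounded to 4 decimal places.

x̄ = 15.6000
Σ(xᵢ − x̄)² = 1245.2000 ⇒ m₂ = 249.04000
Σ(xᵢ − x̄)⁴ = 901360.9760 ⇒ m₄ = 180272.19520
m₂² = 62020.92160
g_2 = m₄/m₂² − 3 = 2.90664 − 3 ≈ -0.0934

-0.0934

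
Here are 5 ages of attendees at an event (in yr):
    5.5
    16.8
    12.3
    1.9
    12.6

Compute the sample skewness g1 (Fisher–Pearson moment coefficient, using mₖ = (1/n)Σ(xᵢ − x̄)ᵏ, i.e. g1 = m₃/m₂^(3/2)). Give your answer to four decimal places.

-0.2596

x̄ = (5.5 + 16.8 + 12.3 + 1.9 + 12.6) / 5 = 9.8200
deviations (xᵢ − x̄): -4.3200, 6.9800, 2.4800, -7.9200, 2.7800
Σ(xᵢ − x̄)² = 143.9880 ⇒ m₂ = 143.9880/5 = 28.79760
Σ(xᵢ − x̄)³ = -200.6083 ⇒ m₃ = -200.6083/5 = -40.12166
m₂^(3/2) = 28.79760^(1.5) = 154.53770
g1 = m₃ / m₂^(3/2) = -40.12166 / 154.53770 ≈ -0.2596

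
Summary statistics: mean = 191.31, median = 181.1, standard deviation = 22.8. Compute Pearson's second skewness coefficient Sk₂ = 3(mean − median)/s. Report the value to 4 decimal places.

Sk₂ = 3(191.31 − 181.1) / 22.8 = 3 × 10.2100 / 22.8
    = 30.6300 / 22.8 ≈ 1.3434

1.3434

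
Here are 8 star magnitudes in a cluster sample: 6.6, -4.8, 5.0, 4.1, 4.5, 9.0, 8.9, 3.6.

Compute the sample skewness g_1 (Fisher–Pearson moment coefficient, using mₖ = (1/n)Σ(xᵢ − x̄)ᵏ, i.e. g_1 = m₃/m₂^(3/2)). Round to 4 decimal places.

x̄ = (6.6 - 4.8 + 5.0 + 4.1 + 4.5 + 9.0 + 8.9 + 3.6) / 8 = 4.6125
deviations (xᵢ − x̄): 1.9875, -9.4125, 0.3875, -0.5125, -0.1125, 4.3875, 4.2875, -1.0125
Σ(xᵢ − x̄)² = 131.6288 ⇒ m₂ = 131.6288/8 = 16.45359
Σ(xᵢ − x̄)³ = -663.8911 ⇒ m₃ = -663.8911/8 = -82.98639
m₂^(3/2) = 16.45359^(1.5) = 66.74076
g_1 = m₃ / m₂^(3/2) = -82.98639 / 66.74076 ≈ -1.2434

-1.2434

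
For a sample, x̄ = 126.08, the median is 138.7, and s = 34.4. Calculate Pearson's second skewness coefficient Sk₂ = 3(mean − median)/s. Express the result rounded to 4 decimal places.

Sk₂ = 3(126.08 − 138.7) / 34.4 = 3 × -12.6200 / 34.4
    = -37.8600 / 34.4 ≈ -1.1006

-1.1006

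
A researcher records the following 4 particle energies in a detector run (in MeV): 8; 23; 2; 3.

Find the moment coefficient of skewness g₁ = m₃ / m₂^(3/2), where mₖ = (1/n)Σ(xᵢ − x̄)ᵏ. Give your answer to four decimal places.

0.9224

x̄ = (8 + 23 + 2 + 3) / 4 = 9.0000
deviations (xᵢ − x̄): -1.0000, 14.0000, -7.0000, -6.0000
Σ(xᵢ − x̄)² = 282.0000 ⇒ m₂ = 282.0000/4 = 70.50000
Σ(xᵢ − x̄)³ = 2184.0000 ⇒ m₃ = 2184.0000/4 = 546.00000
m₂^(3/2) = 70.50000^(1.5) = 591.94816
g₁ = m₃ / m₂^(3/2) = 546.00000 / 591.94816 ≈ 0.9224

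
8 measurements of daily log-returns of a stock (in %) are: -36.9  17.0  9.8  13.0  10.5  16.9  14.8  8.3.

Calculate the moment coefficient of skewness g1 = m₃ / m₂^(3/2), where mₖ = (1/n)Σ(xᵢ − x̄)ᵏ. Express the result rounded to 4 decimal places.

-2.1218

x̄ = (-36.9 + 17.0 + 9.8 + 13.0 + 10.5 + 16.9 + 14.8 + 8.3) / 8 = 6.6750
deviations (xᵢ − x̄): -43.5750, 10.3250, 3.1250, 6.3250, 3.8250, 10.2250, 8.1250, 1.6250
Σ(xᵢ − x̄)² = 2242.9950 ⇒ m₂ = 2242.9950/8 = 280.37438
Σ(xᵢ − x̄)³ = -79689.4493 ⇒ m₃ = -79689.4493/8 = -9961.18116
m₂^(3/2) = 280.37438^(1.5) = 4694.69603
g1 = m₃ / m₂^(3/2) = -9961.18116 / 4694.69603 ≈ -2.1218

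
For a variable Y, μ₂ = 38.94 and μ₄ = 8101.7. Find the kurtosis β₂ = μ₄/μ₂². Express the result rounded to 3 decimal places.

μ₂² = 38.94² = 1516.32360
μ₄/μ₂² = 8101.7 / 1516.32360 = 5.34299
β₂ ≈ 5.343

5.343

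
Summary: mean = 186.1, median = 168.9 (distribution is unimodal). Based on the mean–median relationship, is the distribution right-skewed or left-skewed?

mean − median = 186.1 − 168.9 = 17.2
mean > median ⇒ the longer tail is on the right ⇒ right-skewed (positively skewed).

right-skewed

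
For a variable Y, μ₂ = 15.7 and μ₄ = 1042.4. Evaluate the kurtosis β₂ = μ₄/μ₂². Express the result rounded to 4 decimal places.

μ₂² = 15.7² = 246.49000
μ₄/μ₂² = 1042.4 / 246.49000 = 4.22897
β₂ ≈ 4.2290

4.2290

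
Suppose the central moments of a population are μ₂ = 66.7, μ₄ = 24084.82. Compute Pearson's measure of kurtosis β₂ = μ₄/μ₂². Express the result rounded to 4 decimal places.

μ₂² = 66.7² = 4448.89000
μ₄/μ₂² = 24084.82 / 4448.89000 = 5.41367
β₂ ≈ 5.4137

5.4137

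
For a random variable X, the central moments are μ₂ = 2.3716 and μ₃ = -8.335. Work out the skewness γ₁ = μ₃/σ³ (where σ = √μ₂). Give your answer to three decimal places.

σ = √μ₂ = √2.3716 = 1.54000
σ³ = μ₂^(3/2) = 3.65226
γ₁ = μ₃/σ³ = -8.335 / 3.65226 ≈ -2.282

-2.282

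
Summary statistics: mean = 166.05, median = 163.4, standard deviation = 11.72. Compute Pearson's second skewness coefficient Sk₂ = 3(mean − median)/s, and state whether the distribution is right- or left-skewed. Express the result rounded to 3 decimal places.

0.678, right-skewed

Sk₂ = 3(166.05 − 163.4) / 11.72 = 3 × 2.6500 / 11.72
    = 7.9500 / 11.72 ≈ 0.678
Sk₂ > 0 ⇒ mean > median ⇒ right-skewed (positive skew).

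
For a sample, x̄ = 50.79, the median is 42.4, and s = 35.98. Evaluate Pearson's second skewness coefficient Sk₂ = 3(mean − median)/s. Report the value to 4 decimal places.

0.6996

Sk₂ = 3(50.79 − 42.4) / 35.98 = 3 × 8.3900 / 35.98
    = 25.1700 / 35.98 ≈ 0.6996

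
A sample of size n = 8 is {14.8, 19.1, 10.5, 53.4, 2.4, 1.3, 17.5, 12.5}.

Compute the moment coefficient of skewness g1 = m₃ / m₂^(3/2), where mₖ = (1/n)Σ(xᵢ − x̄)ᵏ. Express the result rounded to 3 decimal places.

1.559

x̄ = (14.8 + 19.1 + 10.5 + 53.4 + 2.4 + 1.3 + 17.5 + 12.5) / 8 = 16.4375
deviations (xᵢ − x̄): -1.6375, 2.6625, -5.9375, 36.9625, -14.0375, -15.1375, 1.0625, -3.9375
Σ(xᵢ − x̄)² = 1854.0788 ⇒ m₂ = 1854.0788/8 = 231.75984
Σ(xᵢ − x̄)³ = 44009.6847 ⇒ m₃ = 44009.6847/8 = 5501.21059
m₂^(3/2) = 231.75984^(1.5) = 3528.23321
g1 = m₃ / m₂^(3/2) = 5501.21059 / 3528.23321 ≈ 1.559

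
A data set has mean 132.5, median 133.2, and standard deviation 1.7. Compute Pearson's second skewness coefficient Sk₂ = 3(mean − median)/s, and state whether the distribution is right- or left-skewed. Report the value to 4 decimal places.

Sk₂ = 3(132.5 − 133.2) / 1.7 = 3 × -0.7000 / 1.7
    = -2.1000 / 1.7 ≈ -1.2353
Sk₂ < 0 ⇒ mean < median ⇒ left-skewed (negative skew).

-1.2353, left-skewed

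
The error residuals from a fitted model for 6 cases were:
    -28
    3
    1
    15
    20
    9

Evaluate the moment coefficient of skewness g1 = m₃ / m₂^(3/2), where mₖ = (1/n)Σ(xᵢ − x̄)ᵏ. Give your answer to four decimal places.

x̄ = (-28 + 3 + 1 + 15 + 20 + 9) / 6 = 3.3333
deviations (xᵢ − x̄): -31.3333, -0.3333, -2.3333, 11.6667, 16.6667, 5.6667
Σ(xᵢ − x̄)² = 1433.3333 ⇒ m₂ = 1433.3333/6 = 238.88889
Σ(xᵢ − x̄)³ = -24375.5556 ⇒ m₃ = -24375.5556/6 = -4062.59259
m₂^(3/2) = 238.88889^(1.5) = 3692.27403
g1 = m₃ / m₂^(3/2) = -4062.59259 / 3692.27403 ≈ -1.1003

-1.1003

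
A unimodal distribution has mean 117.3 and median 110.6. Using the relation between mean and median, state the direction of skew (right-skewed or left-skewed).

mean − median = 117.3 − 110.6 = 6.7
mean > median ⇒ the longer tail is on the right ⇒ right-skewed (positively skewed).

right-skewed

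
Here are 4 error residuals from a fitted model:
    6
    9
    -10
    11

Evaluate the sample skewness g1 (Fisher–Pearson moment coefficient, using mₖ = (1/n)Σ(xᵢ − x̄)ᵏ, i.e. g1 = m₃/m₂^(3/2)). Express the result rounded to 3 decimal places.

x̄ = (6 + 9 - 10 + 11) / 4 = 4.0000
deviations (xᵢ − x̄): 2.0000, 5.0000, -14.0000, 7.0000
Σ(xᵢ − x̄)² = 274.0000 ⇒ m₂ = 274.0000/4 = 68.50000
Σ(xᵢ − x̄)³ = -2268.0000 ⇒ m₃ = -2268.0000/4 = -567.00000
m₂^(3/2) = 68.50000^(1.5) = 566.93838
g1 = m₃ / m₂^(3/2) = -567.00000 / 566.93838 ≈ -1.000

-1.000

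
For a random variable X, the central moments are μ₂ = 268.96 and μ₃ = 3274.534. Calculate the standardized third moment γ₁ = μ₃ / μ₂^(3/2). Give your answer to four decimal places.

0.7424

σ = √μ₂ = √268.96 = 16.40000
σ³ = μ₂^(3/2) = 4410.94400
γ₁ = μ₃/σ³ = 3274.534 / 4410.94400 ≈ 0.7424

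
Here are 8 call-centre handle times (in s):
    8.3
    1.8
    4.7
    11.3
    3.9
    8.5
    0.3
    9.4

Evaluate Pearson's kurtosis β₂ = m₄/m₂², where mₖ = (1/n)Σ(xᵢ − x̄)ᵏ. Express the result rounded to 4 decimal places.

1.6534

x̄ = 6.0250
Σ(xᵢ − x̄)² = 107.4150 ⇒ m₂ = 13.42688
Σ(xᵢ − x̄)⁴ = 2384.6816 ⇒ m₄ = 298.08520
m₂² = 180.28097
β₂ = m₄/m₂² = 298.08520 / 180.28097 ≈ 1.6534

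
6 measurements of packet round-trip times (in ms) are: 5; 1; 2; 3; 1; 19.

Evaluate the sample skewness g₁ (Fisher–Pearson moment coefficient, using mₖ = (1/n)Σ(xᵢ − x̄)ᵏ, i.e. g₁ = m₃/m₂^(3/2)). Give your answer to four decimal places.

x̄ = (5 + 1 + 2 + 3 + 1 + 19) / 6 = 5.1667
deviations (xᵢ − x̄): -0.1667, -4.1667, -3.1667, -2.1667, -4.1667, 13.8333
Σ(xᵢ − x̄)² = 240.8333 ⇒ m₂ = 240.8333/6 = 40.13889
Σ(xᵢ − x̄)³ = 2460.5556 ⇒ m₃ = 2460.5556/6 = 410.09259
m₂^(3/2) = 40.13889^(1.5) = 254.30097
g₁ = m₃ / m₂^(3/2) = 410.09259 / 254.30097 ≈ 1.6126

1.6126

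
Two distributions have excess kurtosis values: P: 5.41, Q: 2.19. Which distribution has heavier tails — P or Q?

P

Higher excess kurtosis ⇒ heavier tails relative to the normal distribution.
5.41 vs 2.19: the larger is 5.41, so P has heavier tails.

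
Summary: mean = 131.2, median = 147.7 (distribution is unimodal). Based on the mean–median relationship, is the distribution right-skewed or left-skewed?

mean − median = 131.2 − 147.7 = -16.5
mean < median ⇒ the longer tail is on the left ⇒ left-skewed (negatively skewed).

left-skewed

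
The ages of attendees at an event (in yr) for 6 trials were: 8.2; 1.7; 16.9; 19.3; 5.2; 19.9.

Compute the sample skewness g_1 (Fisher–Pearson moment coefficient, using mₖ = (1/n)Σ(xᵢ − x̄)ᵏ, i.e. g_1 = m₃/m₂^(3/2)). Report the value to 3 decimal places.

-0.155

x̄ = (8.2 + 1.7 + 16.9 + 19.3 + 5.2 + 19.9) / 6 = 11.8667
deviations (xᵢ − x̄): -3.6667, -10.1667, 5.0333, 7.4333, -6.6667, 8.0333
Σ(xᵢ − x̄)² = 306.3733 ⇒ m₂ = 306.3733/6 = 51.06222
Σ(xᵢ − x̄)³ = -339.7624 ⇒ m₃ = -339.7624/6 = -56.62707
m₂^(3/2) = 51.06222^(1.5) = 364.87959
g_1 = m₃ / m₂^(3/2) = -56.62707 / 364.87959 ≈ -0.155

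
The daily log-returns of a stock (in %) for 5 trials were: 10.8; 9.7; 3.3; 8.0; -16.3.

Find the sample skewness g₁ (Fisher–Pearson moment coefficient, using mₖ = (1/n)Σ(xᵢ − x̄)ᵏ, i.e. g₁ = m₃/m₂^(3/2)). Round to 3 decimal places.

x̄ = (10.8 + 9.7 + 3.3 + 8.0 - 16.3) / 5 = 3.1000
deviations (xᵢ − x̄): 7.7000, 6.6000, 0.2000, 4.9000, -19.4000
Σ(xᵢ − x̄)² = 503.2600 ⇒ m₂ = 503.2600/5 = 100.65200
Σ(xᵢ − x̄)³ = -6439.6980 ⇒ m₃ = -6439.6980/5 = -1287.93960
m₂^(3/2) = 100.65200^(1.5) = 1009.79592
g₁ = m₃ / m₂^(3/2) = -1287.93960 / 1009.79592 ≈ -1.275

-1.275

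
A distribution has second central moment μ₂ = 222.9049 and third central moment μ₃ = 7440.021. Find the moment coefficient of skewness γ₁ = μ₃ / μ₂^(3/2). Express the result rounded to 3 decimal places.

2.236

σ = √μ₂ = √222.9049 = 14.93000
σ³ = μ₂^(3/2) = 3327.97016
γ₁ = μ₃/σ³ = 7440.021 / 3327.97016 ≈ 2.236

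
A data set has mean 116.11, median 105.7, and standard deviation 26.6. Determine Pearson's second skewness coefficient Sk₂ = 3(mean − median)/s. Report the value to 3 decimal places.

Sk₂ = 3(116.11 − 105.7) / 26.6 = 3 × 10.4100 / 26.6
    = 31.2300 / 26.6 ≈ 1.174

1.174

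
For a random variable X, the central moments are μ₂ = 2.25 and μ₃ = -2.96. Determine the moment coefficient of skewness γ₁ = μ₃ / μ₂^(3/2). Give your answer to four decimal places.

σ = √μ₂ = √2.25 = 1.50000
σ³ = μ₂^(3/2) = 3.37500
γ₁ = μ₃/σ³ = -2.96 / 3.37500 ≈ -0.8770

-0.8770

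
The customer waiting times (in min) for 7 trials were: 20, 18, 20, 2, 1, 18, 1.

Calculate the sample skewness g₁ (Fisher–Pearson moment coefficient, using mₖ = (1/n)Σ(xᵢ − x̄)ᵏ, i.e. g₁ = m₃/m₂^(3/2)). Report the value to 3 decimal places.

-0.270

x̄ = (20 + 18 + 20 + 2 + 1 + 18 + 1) / 7 = 11.4286
deviations (xᵢ − x̄): 8.5714, 6.5714, 8.5714, -9.4286, -10.4286, 6.5714, -10.4286
Σ(xᵢ − x̄)² = 539.7143 ⇒ m₂ = 539.7143/7 = 77.10204
Σ(xᵢ − x̄)³ = -1279.4694 ⇒ m₃ = -1279.4694/7 = -182.78134
m₂^(3/2) = 77.10204^(1.5) = 677.01581
g₁ = m₃ / m₂^(3/2) = -182.78134 / 677.01581 ≈ -0.270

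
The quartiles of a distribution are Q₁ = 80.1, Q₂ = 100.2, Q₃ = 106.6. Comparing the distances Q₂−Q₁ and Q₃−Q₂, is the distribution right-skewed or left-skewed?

Q₂ − Q₁ = 20.1;  Q₃ − Q₂ = 6.4
Q₂ − Q₁ > Q₃ − Q₂ ⇒ the lower half is more spread out ⇒ left-skewed.

left-skewed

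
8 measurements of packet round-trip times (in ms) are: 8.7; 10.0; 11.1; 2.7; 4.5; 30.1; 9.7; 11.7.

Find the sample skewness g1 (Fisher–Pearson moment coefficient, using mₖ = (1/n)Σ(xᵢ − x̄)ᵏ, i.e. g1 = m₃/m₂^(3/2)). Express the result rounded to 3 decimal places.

1.596

x̄ = (8.7 + 10.0 + 11.1 + 2.7 + 4.5 + 30.1 + 9.7 + 11.7) / 8 = 11.0625
deviations (xᵢ − x̄): -2.3625, -1.0625, 0.0375, -8.3625, -6.5625, 19.0375, -1.3625, 0.6375
Σ(xᵢ − x̄)² = 484.3988 ⇒ m₂ = 484.3988/8 = 60.54984
Σ(xᵢ − x̄)³ = 6015.6123 ⇒ m₃ = 6015.6123/8 = 751.95154
m₂^(3/2) = 60.54984^(1.5) = 471.16122
g1 = m₃ / m₂^(3/2) = 751.95154 / 471.16122 ≈ 1.596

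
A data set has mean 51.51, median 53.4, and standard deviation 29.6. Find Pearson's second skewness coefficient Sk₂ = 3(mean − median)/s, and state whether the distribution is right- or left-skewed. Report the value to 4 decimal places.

Sk₂ = 3(51.51 − 53.4) / 29.6 = 3 × -1.8900 / 29.6
    = -5.6700 / 29.6 ≈ -0.1916
Sk₂ < 0 ⇒ mean < median ⇒ left-skewed (negative skew).

-0.1916, left-skewed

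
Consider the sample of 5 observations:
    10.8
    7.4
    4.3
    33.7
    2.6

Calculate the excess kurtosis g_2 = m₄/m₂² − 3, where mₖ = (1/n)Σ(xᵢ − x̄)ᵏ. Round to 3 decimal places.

x̄ = 11.7600
Σ(xᵢ − x̄)² = 640.8520 ⇒ m₂ = 128.17040
Σ(xᵢ − x̄)⁴ = 242210.3799 ⇒ m₄ = 48442.07599
m₂² = 16427.65144
g_2 = m₄/m₂² − 3 = 2.94881 − 3 ≈ -0.051

-0.051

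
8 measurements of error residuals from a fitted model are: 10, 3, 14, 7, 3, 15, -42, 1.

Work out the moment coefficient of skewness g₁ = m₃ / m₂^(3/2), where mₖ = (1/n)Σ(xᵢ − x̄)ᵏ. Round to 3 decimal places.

x̄ = (10 + 3 + 14 + 7 + 3 + 15 - 42 + 1) / 8 = 1.3750
deviations (xᵢ − x̄): 8.6250, 1.6250, 12.6250, 5.6250, 1.6250, 13.6250, -43.3750, -0.3750
Σ(xᵢ − x̄)² = 2337.8750 ⇒ m₂ = 2337.8750/8 = 292.23438
Σ(xᵢ − x̄)³ = -76235.5313 ⇒ m₃ = -76235.5313/8 = -9529.44141
m₂^(3/2) = 292.23438^(1.5) = 4995.70690
g₁ = m₃ / m₂^(3/2) = -9529.44141 / 4995.70690 ≈ -1.908

-1.908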